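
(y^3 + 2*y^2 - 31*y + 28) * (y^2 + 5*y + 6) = y^5 + 7*y^4 - 15*y^3 - 115*y^2 - 46*y + 168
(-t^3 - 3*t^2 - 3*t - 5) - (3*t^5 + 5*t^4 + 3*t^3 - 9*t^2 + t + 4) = -3*t^5 - 5*t^4 - 4*t^3 + 6*t^2 - 4*t - 9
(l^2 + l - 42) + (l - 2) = l^2 + 2*l - 44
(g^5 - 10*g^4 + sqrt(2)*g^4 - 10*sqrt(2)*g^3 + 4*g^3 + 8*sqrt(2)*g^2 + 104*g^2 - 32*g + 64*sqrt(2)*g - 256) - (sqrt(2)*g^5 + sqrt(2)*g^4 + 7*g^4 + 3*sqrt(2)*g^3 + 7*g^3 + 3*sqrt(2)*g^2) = -sqrt(2)*g^5 + g^5 - 17*g^4 - 13*sqrt(2)*g^3 - 3*g^3 + 5*sqrt(2)*g^2 + 104*g^2 - 32*g + 64*sqrt(2)*g - 256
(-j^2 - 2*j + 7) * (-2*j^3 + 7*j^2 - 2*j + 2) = 2*j^5 - 3*j^4 - 26*j^3 + 51*j^2 - 18*j + 14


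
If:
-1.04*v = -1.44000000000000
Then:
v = 1.38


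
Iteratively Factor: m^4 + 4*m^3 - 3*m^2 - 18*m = (m + 3)*(m^3 + m^2 - 6*m) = (m - 2)*(m + 3)*(m^2 + 3*m) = m*(m - 2)*(m + 3)*(m + 3)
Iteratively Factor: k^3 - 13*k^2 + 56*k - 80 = (k - 5)*(k^2 - 8*k + 16) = (k - 5)*(k - 4)*(k - 4)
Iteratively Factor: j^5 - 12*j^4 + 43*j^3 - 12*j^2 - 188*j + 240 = (j - 4)*(j^4 - 8*j^3 + 11*j^2 + 32*j - 60) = (j - 5)*(j - 4)*(j^3 - 3*j^2 - 4*j + 12) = (j - 5)*(j - 4)*(j - 2)*(j^2 - j - 6) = (j - 5)*(j - 4)*(j - 2)*(j + 2)*(j - 3)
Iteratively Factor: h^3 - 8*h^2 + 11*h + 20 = (h - 4)*(h^2 - 4*h - 5) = (h - 4)*(h + 1)*(h - 5)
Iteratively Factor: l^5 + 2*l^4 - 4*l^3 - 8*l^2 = (l + 2)*(l^4 - 4*l^2) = (l - 2)*(l + 2)*(l^3 + 2*l^2) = l*(l - 2)*(l + 2)*(l^2 + 2*l) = l^2*(l - 2)*(l + 2)*(l + 2)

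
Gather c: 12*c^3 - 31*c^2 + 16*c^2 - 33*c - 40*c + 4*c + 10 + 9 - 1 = 12*c^3 - 15*c^2 - 69*c + 18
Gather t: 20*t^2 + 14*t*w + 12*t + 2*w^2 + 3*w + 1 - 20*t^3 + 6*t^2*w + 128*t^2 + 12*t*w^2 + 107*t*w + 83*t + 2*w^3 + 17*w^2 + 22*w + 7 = -20*t^3 + t^2*(6*w + 148) + t*(12*w^2 + 121*w + 95) + 2*w^3 + 19*w^2 + 25*w + 8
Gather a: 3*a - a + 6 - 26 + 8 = 2*a - 12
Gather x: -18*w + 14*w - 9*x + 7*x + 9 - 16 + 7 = -4*w - 2*x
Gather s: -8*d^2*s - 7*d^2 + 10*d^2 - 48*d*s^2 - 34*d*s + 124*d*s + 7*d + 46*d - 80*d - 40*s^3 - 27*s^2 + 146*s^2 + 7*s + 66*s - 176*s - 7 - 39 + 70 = 3*d^2 - 27*d - 40*s^3 + s^2*(119 - 48*d) + s*(-8*d^2 + 90*d - 103) + 24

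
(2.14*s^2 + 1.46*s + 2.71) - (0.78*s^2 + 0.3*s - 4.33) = 1.36*s^2 + 1.16*s + 7.04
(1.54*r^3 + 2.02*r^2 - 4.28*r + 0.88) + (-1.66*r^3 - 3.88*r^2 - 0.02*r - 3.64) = -0.12*r^3 - 1.86*r^2 - 4.3*r - 2.76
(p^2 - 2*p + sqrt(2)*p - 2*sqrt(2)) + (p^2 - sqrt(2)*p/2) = 2*p^2 - 2*p + sqrt(2)*p/2 - 2*sqrt(2)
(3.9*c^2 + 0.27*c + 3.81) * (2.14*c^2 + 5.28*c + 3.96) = 8.346*c^4 + 21.1698*c^3 + 25.023*c^2 + 21.186*c + 15.0876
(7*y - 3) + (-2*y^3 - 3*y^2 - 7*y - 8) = -2*y^3 - 3*y^2 - 11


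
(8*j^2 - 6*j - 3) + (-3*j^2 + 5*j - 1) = 5*j^2 - j - 4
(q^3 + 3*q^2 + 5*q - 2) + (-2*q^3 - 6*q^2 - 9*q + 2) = -q^3 - 3*q^2 - 4*q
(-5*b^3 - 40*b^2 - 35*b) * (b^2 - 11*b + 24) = -5*b^5 + 15*b^4 + 285*b^3 - 575*b^2 - 840*b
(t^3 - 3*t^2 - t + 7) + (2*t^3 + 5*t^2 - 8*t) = 3*t^3 + 2*t^2 - 9*t + 7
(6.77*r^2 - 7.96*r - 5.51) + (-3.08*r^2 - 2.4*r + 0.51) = 3.69*r^2 - 10.36*r - 5.0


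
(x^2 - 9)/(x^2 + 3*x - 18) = (x + 3)/(x + 6)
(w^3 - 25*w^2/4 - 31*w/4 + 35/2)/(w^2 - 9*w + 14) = (4*w^2 + 3*w - 10)/(4*(w - 2))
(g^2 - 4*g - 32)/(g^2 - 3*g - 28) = (g - 8)/(g - 7)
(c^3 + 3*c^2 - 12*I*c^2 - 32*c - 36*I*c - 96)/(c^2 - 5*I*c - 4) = (c^2 + c*(3 - 8*I) - 24*I)/(c - I)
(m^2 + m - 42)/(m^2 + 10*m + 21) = (m - 6)/(m + 3)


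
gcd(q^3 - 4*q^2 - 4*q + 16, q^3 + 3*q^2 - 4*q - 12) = q^2 - 4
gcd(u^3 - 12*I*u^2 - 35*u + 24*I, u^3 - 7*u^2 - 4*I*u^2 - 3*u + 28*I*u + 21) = u^2 - 4*I*u - 3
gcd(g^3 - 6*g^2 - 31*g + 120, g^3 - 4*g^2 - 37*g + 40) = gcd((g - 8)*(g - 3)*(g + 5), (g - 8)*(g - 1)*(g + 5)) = g^2 - 3*g - 40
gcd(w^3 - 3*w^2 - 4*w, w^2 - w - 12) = w - 4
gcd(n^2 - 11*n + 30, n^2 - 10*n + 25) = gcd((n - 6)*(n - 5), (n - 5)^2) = n - 5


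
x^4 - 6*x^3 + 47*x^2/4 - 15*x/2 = x*(x - 5/2)*(x - 2)*(x - 3/2)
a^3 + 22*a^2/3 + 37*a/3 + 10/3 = (a + 1/3)*(a + 2)*(a + 5)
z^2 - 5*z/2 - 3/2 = (z - 3)*(z + 1/2)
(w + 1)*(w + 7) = w^2 + 8*w + 7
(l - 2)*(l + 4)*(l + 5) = l^3 + 7*l^2 + 2*l - 40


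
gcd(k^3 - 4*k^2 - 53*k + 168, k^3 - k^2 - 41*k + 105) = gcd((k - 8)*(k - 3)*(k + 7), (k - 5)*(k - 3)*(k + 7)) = k^2 + 4*k - 21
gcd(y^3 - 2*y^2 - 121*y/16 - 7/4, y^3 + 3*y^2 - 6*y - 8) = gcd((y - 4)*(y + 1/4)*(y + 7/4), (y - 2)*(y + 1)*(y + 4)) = 1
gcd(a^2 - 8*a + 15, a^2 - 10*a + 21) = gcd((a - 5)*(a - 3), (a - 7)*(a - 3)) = a - 3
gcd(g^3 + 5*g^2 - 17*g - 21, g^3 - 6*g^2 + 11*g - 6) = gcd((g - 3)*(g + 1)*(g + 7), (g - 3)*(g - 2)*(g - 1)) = g - 3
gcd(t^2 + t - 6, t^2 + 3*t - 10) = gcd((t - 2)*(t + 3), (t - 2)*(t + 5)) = t - 2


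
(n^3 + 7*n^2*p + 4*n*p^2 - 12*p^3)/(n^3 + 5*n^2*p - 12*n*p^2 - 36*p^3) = (-n + p)/(-n + 3*p)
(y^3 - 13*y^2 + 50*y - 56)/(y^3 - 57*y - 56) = (-y^3 + 13*y^2 - 50*y + 56)/(-y^3 + 57*y + 56)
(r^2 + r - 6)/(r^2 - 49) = (r^2 + r - 6)/(r^2 - 49)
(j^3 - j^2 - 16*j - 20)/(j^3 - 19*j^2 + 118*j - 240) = (j^2 + 4*j + 4)/(j^2 - 14*j + 48)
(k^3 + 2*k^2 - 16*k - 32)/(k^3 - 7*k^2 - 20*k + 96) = (k^2 - 2*k - 8)/(k^2 - 11*k + 24)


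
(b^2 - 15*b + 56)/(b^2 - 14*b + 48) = (b - 7)/(b - 6)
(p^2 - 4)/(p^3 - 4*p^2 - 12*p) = (p - 2)/(p*(p - 6))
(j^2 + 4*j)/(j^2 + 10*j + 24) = j/(j + 6)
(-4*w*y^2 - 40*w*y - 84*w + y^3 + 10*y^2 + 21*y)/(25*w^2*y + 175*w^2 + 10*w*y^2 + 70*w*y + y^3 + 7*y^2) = (-4*w*y - 12*w + y^2 + 3*y)/(25*w^2 + 10*w*y + y^2)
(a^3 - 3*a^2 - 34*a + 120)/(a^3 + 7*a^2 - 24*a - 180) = (a - 4)/(a + 6)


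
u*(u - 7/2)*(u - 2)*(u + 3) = u^4 - 5*u^3/2 - 19*u^2/2 + 21*u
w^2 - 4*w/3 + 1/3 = (w - 1)*(w - 1/3)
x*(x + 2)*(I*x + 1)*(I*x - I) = -x^4 - x^3 + I*x^3 + 2*x^2 + I*x^2 - 2*I*x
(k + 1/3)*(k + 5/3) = k^2 + 2*k + 5/9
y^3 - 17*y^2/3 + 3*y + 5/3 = (y - 5)*(y - 1)*(y + 1/3)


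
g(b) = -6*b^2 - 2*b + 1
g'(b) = -12*b - 2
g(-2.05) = -20.12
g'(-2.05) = 22.60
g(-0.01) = 1.02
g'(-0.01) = -1.88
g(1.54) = -16.31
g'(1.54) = -20.48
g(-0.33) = 1.01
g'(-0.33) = 1.96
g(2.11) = -29.93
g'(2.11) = -27.32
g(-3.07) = -49.41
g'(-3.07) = 34.84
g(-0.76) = -0.95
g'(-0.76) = 7.12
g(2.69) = -47.80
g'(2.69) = -34.28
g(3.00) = -59.00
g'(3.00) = -38.00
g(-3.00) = -47.00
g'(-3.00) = 34.00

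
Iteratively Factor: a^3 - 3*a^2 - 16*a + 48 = (a - 3)*(a^2 - 16) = (a - 3)*(a + 4)*(a - 4)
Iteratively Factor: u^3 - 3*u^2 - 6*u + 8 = (u - 1)*(u^2 - 2*u - 8) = (u - 4)*(u - 1)*(u + 2)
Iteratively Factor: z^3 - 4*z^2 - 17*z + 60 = (z - 3)*(z^2 - z - 20) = (z - 3)*(z + 4)*(z - 5)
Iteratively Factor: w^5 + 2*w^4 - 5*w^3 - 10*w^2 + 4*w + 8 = (w + 2)*(w^4 - 5*w^2 + 4) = (w - 1)*(w + 2)*(w^3 + w^2 - 4*w - 4) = (w - 1)*(w + 1)*(w + 2)*(w^2 - 4) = (w - 2)*(w - 1)*(w + 1)*(w + 2)*(w + 2)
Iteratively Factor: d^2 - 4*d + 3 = (d - 1)*(d - 3)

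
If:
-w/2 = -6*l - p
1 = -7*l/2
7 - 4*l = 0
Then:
No Solution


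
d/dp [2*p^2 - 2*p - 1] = 4*p - 2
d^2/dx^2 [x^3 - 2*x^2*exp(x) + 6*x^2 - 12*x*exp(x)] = -2*x^2*exp(x) - 20*x*exp(x) + 6*x - 28*exp(x) + 12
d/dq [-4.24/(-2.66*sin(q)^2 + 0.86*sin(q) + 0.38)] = (3.6464 - 22.5568*sin(q))*cos(q)/(-2.66*sin(q)^2 + 0.86*sin(q) + 0.38)^2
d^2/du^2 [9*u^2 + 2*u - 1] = 18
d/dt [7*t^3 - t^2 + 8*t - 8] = 21*t^2 - 2*t + 8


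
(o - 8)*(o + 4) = o^2 - 4*o - 32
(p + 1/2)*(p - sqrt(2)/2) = p^2 - sqrt(2)*p/2 + p/2 - sqrt(2)/4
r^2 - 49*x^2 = (r - 7*x)*(r + 7*x)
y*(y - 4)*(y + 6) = y^3 + 2*y^2 - 24*y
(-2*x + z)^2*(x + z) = 4*x^3 - 3*x*z^2 + z^3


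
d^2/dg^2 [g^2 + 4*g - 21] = 2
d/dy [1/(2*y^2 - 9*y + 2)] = (9 - 4*y)/(2*y^2 - 9*y + 2)^2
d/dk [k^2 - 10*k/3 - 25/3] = 2*k - 10/3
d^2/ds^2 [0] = 0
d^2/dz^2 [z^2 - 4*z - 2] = 2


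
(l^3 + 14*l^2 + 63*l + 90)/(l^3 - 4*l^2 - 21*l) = (l^2 + 11*l + 30)/(l*(l - 7))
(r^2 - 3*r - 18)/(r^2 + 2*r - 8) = (r^2 - 3*r - 18)/(r^2 + 2*r - 8)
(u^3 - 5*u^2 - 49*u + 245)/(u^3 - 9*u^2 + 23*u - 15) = (u^2 - 49)/(u^2 - 4*u + 3)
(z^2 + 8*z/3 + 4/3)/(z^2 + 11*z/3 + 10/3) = (3*z + 2)/(3*z + 5)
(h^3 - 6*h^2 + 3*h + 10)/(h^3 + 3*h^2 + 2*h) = (h^2 - 7*h + 10)/(h*(h + 2))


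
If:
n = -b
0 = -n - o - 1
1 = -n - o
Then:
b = o + 1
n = -o - 1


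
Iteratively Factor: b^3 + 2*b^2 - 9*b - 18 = (b - 3)*(b^2 + 5*b + 6) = (b - 3)*(b + 2)*(b + 3)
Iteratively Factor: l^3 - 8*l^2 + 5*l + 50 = (l - 5)*(l^2 - 3*l - 10) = (l - 5)*(l + 2)*(l - 5)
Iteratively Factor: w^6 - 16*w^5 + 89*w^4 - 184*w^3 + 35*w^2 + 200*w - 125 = (w - 5)*(w^5 - 11*w^4 + 34*w^3 - 14*w^2 - 35*w + 25) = (w - 5)*(w - 1)*(w^4 - 10*w^3 + 24*w^2 + 10*w - 25) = (w - 5)^2*(w - 1)*(w^3 - 5*w^2 - w + 5) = (w - 5)^3*(w - 1)*(w^2 - 1) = (w - 5)^3*(w - 1)^2*(w + 1)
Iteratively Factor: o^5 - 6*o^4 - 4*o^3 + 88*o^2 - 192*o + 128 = (o - 2)*(o^4 - 4*o^3 - 12*o^2 + 64*o - 64) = (o - 4)*(o - 2)*(o^3 - 12*o + 16) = (o - 4)*(o - 2)^2*(o^2 + 2*o - 8) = (o - 4)*(o - 2)^3*(o + 4)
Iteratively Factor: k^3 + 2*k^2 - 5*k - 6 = (k - 2)*(k^2 + 4*k + 3) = (k - 2)*(k + 1)*(k + 3)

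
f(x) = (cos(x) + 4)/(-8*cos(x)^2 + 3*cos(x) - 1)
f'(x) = (-16*sin(x)*cos(x) + 3*sin(x))*(cos(x) + 4)/(-8*cos(x)^2 + 3*cos(x) - 1)^2 - sin(x)/(-8*cos(x)^2 + 3*cos(x) - 1)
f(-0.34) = -0.94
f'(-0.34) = 0.65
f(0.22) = -0.87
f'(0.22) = -0.38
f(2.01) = -0.96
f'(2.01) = 2.53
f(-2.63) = -0.32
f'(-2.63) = -0.33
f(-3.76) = -0.36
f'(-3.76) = 0.45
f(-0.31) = -0.92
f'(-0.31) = 0.58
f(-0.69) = -1.39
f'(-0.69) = 2.21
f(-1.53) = -4.54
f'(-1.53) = -13.06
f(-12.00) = -1.16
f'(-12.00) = -1.44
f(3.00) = -0.25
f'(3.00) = 0.07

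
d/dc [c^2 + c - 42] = 2*c + 1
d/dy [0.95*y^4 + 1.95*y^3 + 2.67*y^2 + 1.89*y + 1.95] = 3.8*y^3 + 5.85*y^2 + 5.34*y + 1.89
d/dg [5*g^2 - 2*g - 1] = 10*g - 2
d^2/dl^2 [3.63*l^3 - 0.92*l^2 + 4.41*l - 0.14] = 21.78*l - 1.84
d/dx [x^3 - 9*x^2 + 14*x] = 3*x^2 - 18*x + 14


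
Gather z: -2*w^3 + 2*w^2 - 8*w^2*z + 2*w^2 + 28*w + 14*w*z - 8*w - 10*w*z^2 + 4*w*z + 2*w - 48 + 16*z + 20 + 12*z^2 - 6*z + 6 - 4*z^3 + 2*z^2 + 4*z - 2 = -2*w^3 + 4*w^2 + 22*w - 4*z^3 + z^2*(14 - 10*w) + z*(-8*w^2 + 18*w + 14) - 24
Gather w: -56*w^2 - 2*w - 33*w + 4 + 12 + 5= -56*w^2 - 35*w + 21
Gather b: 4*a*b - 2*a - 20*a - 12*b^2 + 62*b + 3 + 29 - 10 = -22*a - 12*b^2 + b*(4*a + 62) + 22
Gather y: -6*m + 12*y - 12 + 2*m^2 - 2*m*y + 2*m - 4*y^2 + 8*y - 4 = 2*m^2 - 4*m - 4*y^2 + y*(20 - 2*m) - 16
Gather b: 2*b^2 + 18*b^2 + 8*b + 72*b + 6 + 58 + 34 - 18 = 20*b^2 + 80*b + 80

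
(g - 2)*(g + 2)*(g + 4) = g^3 + 4*g^2 - 4*g - 16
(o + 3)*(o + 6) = o^2 + 9*o + 18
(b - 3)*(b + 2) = b^2 - b - 6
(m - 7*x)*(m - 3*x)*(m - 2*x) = m^3 - 12*m^2*x + 41*m*x^2 - 42*x^3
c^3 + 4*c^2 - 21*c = c*(c - 3)*(c + 7)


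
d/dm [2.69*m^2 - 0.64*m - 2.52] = 5.38*m - 0.64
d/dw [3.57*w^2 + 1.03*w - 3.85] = 7.14*w + 1.03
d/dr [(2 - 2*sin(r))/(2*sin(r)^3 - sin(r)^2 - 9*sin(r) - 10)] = 2*(4*sin(r)^3 - 7*sin(r)^2 + 2*sin(r) + 19)*cos(r)/(-2*sin(r)^3 + sin(r)^2 + 9*sin(r) + 10)^2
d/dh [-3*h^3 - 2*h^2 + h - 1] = -9*h^2 - 4*h + 1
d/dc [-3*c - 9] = -3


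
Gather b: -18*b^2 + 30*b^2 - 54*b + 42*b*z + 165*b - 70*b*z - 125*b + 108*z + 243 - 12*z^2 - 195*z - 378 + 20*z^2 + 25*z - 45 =12*b^2 + b*(-28*z - 14) + 8*z^2 - 62*z - 180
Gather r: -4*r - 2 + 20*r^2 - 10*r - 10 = 20*r^2 - 14*r - 12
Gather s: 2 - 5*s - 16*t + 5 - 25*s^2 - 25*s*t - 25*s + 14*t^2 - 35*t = -25*s^2 + s*(-25*t - 30) + 14*t^2 - 51*t + 7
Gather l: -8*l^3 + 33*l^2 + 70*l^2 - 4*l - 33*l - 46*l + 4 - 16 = -8*l^3 + 103*l^2 - 83*l - 12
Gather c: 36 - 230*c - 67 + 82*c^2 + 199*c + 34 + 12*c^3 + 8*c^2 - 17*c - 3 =12*c^3 + 90*c^2 - 48*c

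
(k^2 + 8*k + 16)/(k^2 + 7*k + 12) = (k + 4)/(k + 3)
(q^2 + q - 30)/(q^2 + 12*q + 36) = (q - 5)/(q + 6)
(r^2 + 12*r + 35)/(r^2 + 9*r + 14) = (r + 5)/(r + 2)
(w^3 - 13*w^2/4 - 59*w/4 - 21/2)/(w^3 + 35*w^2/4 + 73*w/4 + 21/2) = (w - 6)/(w + 6)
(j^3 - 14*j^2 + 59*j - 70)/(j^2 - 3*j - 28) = (j^2 - 7*j + 10)/(j + 4)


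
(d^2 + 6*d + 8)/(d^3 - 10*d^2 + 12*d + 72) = (d + 4)/(d^2 - 12*d + 36)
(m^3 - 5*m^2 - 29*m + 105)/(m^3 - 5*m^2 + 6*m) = (m^2 - 2*m - 35)/(m*(m - 2))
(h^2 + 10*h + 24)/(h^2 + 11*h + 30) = (h + 4)/(h + 5)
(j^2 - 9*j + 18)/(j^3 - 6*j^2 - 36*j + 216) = (j - 3)/(j^2 - 36)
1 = 1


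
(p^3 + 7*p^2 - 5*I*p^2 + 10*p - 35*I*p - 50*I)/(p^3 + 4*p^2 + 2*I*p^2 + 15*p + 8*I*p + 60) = (p^3 + p^2*(7 - 5*I) + p*(10 - 35*I) - 50*I)/(p^3 + p^2*(4 + 2*I) + p*(15 + 8*I) + 60)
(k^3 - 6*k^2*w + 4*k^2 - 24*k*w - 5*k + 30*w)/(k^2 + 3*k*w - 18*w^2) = (k^3 - 6*k^2*w + 4*k^2 - 24*k*w - 5*k + 30*w)/(k^2 + 3*k*w - 18*w^2)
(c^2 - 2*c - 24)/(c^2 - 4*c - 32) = (c - 6)/(c - 8)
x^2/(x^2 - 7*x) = x/(x - 7)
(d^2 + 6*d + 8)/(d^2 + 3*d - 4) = (d + 2)/(d - 1)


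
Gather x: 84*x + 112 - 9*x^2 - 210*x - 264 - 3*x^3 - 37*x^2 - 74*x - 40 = -3*x^3 - 46*x^2 - 200*x - 192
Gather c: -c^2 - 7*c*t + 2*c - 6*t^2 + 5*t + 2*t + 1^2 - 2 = -c^2 + c*(2 - 7*t) - 6*t^2 + 7*t - 1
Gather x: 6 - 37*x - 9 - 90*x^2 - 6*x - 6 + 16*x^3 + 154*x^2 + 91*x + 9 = 16*x^3 + 64*x^2 + 48*x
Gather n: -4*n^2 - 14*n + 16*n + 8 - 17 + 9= -4*n^2 + 2*n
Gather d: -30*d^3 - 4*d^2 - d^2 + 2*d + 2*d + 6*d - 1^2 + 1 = -30*d^3 - 5*d^2 + 10*d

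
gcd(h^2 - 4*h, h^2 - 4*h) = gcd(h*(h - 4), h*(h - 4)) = h^2 - 4*h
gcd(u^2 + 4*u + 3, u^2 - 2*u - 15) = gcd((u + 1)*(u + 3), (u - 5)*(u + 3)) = u + 3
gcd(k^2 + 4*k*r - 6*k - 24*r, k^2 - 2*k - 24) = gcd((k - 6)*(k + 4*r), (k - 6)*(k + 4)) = k - 6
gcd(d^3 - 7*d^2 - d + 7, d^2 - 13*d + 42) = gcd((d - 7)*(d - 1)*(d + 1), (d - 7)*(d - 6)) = d - 7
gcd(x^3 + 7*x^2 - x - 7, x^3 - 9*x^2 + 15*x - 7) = x - 1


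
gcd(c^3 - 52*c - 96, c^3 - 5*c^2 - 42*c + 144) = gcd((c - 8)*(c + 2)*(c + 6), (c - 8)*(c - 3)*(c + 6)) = c^2 - 2*c - 48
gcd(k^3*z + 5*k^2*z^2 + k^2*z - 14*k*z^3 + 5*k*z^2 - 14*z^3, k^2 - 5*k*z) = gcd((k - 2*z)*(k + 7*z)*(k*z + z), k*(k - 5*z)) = 1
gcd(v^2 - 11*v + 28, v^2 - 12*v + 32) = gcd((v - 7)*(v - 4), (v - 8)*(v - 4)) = v - 4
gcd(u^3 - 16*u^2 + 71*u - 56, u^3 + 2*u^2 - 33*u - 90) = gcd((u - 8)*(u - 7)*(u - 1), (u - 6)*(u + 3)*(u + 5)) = 1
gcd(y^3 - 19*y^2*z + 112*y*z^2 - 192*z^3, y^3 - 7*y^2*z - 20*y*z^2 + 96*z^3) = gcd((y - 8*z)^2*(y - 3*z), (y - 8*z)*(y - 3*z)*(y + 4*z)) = y^2 - 11*y*z + 24*z^2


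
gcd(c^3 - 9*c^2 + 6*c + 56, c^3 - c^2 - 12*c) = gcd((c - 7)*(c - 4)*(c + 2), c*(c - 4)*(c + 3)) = c - 4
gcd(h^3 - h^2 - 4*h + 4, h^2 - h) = h - 1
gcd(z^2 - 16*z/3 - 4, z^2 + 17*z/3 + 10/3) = z + 2/3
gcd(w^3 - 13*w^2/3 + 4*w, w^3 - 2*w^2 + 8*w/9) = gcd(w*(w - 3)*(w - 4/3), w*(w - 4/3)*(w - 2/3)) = w^2 - 4*w/3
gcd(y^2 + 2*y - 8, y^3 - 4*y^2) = 1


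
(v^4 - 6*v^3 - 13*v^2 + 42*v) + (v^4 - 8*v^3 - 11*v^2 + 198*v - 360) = 2*v^4 - 14*v^3 - 24*v^2 + 240*v - 360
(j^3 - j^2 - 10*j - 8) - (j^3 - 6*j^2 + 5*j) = 5*j^2 - 15*j - 8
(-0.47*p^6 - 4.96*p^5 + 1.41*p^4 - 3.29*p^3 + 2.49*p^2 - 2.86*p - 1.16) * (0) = 0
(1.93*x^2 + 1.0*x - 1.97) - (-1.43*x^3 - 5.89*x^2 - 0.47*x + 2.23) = 1.43*x^3 + 7.82*x^2 + 1.47*x - 4.2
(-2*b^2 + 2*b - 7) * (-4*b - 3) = 8*b^3 - 2*b^2 + 22*b + 21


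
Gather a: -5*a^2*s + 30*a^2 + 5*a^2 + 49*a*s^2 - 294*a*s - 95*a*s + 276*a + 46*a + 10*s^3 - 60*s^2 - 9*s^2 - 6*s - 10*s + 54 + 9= a^2*(35 - 5*s) + a*(49*s^2 - 389*s + 322) + 10*s^3 - 69*s^2 - 16*s + 63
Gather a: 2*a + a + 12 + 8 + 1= 3*a + 21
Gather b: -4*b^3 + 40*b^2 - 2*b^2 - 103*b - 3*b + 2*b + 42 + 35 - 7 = -4*b^3 + 38*b^2 - 104*b + 70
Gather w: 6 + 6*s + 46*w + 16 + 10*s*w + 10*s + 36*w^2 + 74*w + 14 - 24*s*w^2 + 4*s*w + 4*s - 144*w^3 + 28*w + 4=20*s - 144*w^3 + w^2*(36 - 24*s) + w*(14*s + 148) + 40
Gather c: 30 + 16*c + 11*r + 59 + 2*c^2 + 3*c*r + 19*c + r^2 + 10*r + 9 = 2*c^2 + c*(3*r + 35) + r^2 + 21*r + 98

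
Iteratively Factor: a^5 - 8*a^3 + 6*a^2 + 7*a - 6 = (a + 1)*(a^4 - a^3 - 7*a^2 + 13*a - 6) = (a - 1)*(a + 1)*(a^3 - 7*a + 6) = (a - 1)^2*(a + 1)*(a^2 + a - 6) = (a - 2)*(a - 1)^2*(a + 1)*(a + 3)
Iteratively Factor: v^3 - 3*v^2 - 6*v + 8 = (v - 1)*(v^2 - 2*v - 8) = (v - 1)*(v + 2)*(v - 4)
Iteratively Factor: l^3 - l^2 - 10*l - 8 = (l - 4)*(l^2 + 3*l + 2) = (l - 4)*(l + 2)*(l + 1)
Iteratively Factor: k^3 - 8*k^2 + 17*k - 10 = (k - 1)*(k^2 - 7*k + 10) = (k - 5)*(k - 1)*(k - 2)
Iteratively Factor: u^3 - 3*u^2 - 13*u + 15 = (u - 5)*(u^2 + 2*u - 3) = (u - 5)*(u - 1)*(u + 3)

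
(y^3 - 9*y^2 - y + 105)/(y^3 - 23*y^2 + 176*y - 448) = (y^2 - 2*y - 15)/(y^2 - 16*y + 64)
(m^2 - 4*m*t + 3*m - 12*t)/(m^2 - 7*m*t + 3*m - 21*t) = (-m + 4*t)/(-m + 7*t)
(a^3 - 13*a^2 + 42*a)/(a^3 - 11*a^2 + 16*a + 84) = a/(a + 2)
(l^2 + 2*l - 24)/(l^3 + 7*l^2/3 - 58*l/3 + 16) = 3*(l - 4)/(3*l^2 - 11*l + 8)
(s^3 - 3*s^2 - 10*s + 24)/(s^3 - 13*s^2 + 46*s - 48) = (s^2 - s - 12)/(s^2 - 11*s + 24)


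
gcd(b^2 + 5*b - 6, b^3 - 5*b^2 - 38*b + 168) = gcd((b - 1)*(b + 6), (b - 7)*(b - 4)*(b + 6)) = b + 6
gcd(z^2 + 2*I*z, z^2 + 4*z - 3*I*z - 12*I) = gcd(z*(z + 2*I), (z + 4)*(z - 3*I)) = 1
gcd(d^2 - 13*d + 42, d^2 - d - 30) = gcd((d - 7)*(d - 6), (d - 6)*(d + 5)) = d - 6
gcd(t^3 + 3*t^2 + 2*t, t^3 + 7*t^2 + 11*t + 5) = t + 1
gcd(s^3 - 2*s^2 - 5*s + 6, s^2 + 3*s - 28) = 1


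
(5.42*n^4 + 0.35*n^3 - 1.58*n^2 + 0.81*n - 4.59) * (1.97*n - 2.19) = 10.6774*n^5 - 11.1803*n^4 - 3.8791*n^3 + 5.0559*n^2 - 10.8162*n + 10.0521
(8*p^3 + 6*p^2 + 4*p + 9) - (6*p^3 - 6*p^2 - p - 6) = 2*p^3 + 12*p^2 + 5*p + 15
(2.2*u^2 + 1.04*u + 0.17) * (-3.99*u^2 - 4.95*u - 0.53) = -8.778*u^4 - 15.0396*u^3 - 6.9923*u^2 - 1.3927*u - 0.0901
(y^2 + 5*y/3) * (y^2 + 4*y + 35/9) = y^4 + 17*y^3/3 + 95*y^2/9 + 175*y/27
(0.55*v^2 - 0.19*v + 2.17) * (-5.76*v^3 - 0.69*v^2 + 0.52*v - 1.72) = -3.168*v^5 + 0.7149*v^4 - 12.0821*v^3 - 2.5421*v^2 + 1.4552*v - 3.7324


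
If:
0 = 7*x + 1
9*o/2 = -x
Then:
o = 2/63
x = -1/7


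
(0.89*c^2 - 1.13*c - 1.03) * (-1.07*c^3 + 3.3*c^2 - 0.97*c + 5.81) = -0.9523*c^5 + 4.1461*c^4 - 3.4902*c^3 + 2.868*c^2 - 5.5662*c - 5.9843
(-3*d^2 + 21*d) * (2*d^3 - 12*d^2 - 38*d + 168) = -6*d^5 + 78*d^4 - 138*d^3 - 1302*d^2 + 3528*d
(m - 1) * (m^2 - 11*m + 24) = m^3 - 12*m^2 + 35*m - 24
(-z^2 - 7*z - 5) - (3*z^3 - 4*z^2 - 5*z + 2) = -3*z^3 + 3*z^2 - 2*z - 7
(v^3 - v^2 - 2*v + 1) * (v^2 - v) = v^5 - 2*v^4 - v^3 + 3*v^2 - v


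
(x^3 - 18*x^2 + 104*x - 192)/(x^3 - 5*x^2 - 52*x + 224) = (x - 6)/(x + 7)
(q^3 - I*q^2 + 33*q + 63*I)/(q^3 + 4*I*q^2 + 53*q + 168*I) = (q + 3*I)/(q + 8*I)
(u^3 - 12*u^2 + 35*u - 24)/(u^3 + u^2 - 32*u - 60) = (u^3 - 12*u^2 + 35*u - 24)/(u^3 + u^2 - 32*u - 60)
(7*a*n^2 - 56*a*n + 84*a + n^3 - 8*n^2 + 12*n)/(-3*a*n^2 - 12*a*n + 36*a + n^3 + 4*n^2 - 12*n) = (-7*a*n + 42*a - n^2 + 6*n)/(3*a*n + 18*a - n^2 - 6*n)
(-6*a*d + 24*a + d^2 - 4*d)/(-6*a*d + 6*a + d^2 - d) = (d - 4)/(d - 1)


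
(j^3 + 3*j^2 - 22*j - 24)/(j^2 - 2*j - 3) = (j^2 + 2*j - 24)/(j - 3)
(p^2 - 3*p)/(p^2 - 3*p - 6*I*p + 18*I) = p/(p - 6*I)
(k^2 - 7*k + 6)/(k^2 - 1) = (k - 6)/(k + 1)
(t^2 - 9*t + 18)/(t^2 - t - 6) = (t - 6)/(t + 2)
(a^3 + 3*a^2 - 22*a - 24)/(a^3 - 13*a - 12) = (a + 6)/(a + 3)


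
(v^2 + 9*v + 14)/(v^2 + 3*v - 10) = (v^2 + 9*v + 14)/(v^2 + 3*v - 10)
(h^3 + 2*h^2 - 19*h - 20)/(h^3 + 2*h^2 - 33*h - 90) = (h^2 - 3*h - 4)/(h^2 - 3*h - 18)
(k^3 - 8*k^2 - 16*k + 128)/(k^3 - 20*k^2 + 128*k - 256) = (k + 4)/(k - 8)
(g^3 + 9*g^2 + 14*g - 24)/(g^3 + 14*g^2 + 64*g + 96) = (g - 1)/(g + 4)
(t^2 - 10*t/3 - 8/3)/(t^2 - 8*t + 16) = (t + 2/3)/(t - 4)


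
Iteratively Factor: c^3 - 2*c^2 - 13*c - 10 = (c + 1)*(c^2 - 3*c - 10) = (c + 1)*(c + 2)*(c - 5)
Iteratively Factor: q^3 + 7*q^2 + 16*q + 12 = (q + 2)*(q^2 + 5*q + 6) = (q + 2)^2*(q + 3)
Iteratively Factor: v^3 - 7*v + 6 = (v - 1)*(v^2 + v - 6) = (v - 1)*(v + 3)*(v - 2)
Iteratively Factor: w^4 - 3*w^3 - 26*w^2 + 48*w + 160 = (w - 4)*(w^3 + w^2 - 22*w - 40) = (w - 4)*(w + 2)*(w^2 - w - 20) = (w - 4)*(w + 2)*(w + 4)*(w - 5)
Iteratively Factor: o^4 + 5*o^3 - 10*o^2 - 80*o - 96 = (o + 3)*(o^3 + 2*o^2 - 16*o - 32) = (o + 3)*(o + 4)*(o^2 - 2*o - 8) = (o + 2)*(o + 3)*(o + 4)*(o - 4)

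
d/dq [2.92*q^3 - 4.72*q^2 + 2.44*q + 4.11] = 8.76*q^2 - 9.44*q + 2.44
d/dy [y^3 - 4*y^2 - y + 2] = 3*y^2 - 8*y - 1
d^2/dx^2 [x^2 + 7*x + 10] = 2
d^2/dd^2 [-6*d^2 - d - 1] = -12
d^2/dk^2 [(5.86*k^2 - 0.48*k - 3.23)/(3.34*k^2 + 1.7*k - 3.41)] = (1.13686837721616e-13*k^4 - 77.2555360000001*k^3 + 184.255776*k^2 - 142.841112*k + 38.471288)/(37.259704*k^6 + 56.89356*k^5 - 85.163988*k^4 - 111.25888*k^3 + 86.948862*k^2 + 59.30331*k - 39.651821)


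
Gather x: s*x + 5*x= x*(s + 5)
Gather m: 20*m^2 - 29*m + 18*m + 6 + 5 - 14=20*m^2 - 11*m - 3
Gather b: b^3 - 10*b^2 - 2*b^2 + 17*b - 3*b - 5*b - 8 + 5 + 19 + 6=b^3 - 12*b^2 + 9*b + 22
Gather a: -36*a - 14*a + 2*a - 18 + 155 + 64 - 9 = 192 - 48*a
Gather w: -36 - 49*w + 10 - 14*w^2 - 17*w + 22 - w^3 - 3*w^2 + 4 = -w^3 - 17*w^2 - 66*w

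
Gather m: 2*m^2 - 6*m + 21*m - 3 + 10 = 2*m^2 + 15*m + 7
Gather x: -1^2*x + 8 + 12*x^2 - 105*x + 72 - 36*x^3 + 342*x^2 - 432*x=-36*x^3 + 354*x^2 - 538*x + 80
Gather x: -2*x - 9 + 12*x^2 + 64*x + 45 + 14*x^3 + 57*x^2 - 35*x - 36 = 14*x^3 + 69*x^2 + 27*x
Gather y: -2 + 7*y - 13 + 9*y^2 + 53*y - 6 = 9*y^2 + 60*y - 21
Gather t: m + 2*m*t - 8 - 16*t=m + t*(2*m - 16) - 8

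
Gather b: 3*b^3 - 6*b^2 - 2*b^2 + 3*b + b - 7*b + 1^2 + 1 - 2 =3*b^3 - 8*b^2 - 3*b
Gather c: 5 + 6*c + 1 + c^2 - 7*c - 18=c^2 - c - 12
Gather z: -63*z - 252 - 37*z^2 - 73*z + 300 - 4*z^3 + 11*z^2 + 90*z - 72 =-4*z^3 - 26*z^2 - 46*z - 24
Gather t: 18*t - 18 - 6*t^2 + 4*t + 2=-6*t^2 + 22*t - 16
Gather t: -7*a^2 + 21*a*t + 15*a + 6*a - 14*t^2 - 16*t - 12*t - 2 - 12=-7*a^2 + 21*a - 14*t^2 + t*(21*a - 28) - 14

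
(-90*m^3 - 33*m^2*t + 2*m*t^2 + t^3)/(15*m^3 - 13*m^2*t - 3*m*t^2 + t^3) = (-30*m^2 - m*t + t^2)/(5*m^2 - 6*m*t + t^2)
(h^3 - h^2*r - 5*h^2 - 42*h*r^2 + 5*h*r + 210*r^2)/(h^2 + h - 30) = (h^2 - h*r - 42*r^2)/(h + 6)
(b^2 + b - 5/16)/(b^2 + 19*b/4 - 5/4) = (b + 5/4)/(b + 5)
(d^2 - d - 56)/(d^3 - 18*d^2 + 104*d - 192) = (d + 7)/(d^2 - 10*d + 24)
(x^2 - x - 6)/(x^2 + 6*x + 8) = (x - 3)/(x + 4)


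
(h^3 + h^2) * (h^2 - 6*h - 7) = h^5 - 5*h^4 - 13*h^3 - 7*h^2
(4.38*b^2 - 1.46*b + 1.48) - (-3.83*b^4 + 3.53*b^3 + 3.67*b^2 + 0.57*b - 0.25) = 3.83*b^4 - 3.53*b^3 + 0.71*b^2 - 2.03*b + 1.73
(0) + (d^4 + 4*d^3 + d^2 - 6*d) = d^4 + 4*d^3 + d^2 - 6*d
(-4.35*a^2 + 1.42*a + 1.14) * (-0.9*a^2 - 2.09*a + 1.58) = 3.915*a^4 + 7.8135*a^3 - 10.8668*a^2 - 0.139*a + 1.8012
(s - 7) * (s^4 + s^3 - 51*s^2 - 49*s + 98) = s^5 - 6*s^4 - 58*s^3 + 308*s^2 + 441*s - 686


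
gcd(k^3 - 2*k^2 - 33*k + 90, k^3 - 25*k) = k - 5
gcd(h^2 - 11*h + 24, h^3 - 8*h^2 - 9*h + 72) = h^2 - 11*h + 24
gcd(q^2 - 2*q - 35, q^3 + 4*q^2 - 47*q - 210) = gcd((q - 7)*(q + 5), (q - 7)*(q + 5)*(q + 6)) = q^2 - 2*q - 35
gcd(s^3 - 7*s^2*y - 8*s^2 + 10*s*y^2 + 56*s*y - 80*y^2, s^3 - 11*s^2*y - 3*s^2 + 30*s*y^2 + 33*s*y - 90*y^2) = -s + 5*y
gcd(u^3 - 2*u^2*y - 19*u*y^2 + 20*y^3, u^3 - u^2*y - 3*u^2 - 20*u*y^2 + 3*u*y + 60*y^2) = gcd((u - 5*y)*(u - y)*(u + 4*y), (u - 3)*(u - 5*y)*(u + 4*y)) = -u^2 + u*y + 20*y^2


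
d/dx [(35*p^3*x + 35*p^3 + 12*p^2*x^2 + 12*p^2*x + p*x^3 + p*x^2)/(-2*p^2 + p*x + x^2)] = p*(-70*p^4 - 48*p^3*x - 59*p^3 - 29*p^2*x^2 - 74*p^2*x + 2*p*x^3 - 11*p*x^2 + x^4)/(4*p^4 - 4*p^3*x - 3*p^2*x^2 + 2*p*x^3 + x^4)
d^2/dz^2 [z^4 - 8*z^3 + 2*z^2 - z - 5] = 12*z^2 - 48*z + 4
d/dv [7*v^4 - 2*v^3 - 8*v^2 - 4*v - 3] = 28*v^3 - 6*v^2 - 16*v - 4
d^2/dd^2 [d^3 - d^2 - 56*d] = 6*d - 2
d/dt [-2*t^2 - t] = -4*t - 1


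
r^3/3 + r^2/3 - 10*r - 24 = (r/3 + 1)*(r - 6)*(r + 4)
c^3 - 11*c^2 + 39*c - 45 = (c - 5)*(c - 3)^2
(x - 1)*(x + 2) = x^2 + x - 2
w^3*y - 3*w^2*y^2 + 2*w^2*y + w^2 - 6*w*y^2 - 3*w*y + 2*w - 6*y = (w + 2)*(w - 3*y)*(w*y + 1)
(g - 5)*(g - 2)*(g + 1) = g^3 - 6*g^2 + 3*g + 10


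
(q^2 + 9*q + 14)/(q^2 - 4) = (q + 7)/(q - 2)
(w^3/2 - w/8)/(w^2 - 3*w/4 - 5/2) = (4*w^3 - w)/(8*w^2 - 6*w - 20)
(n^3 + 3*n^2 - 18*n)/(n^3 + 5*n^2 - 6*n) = (n - 3)/(n - 1)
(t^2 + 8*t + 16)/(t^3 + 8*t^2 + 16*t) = 1/t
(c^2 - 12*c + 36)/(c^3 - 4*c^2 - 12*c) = (c - 6)/(c*(c + 2))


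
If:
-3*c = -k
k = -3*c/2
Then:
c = 0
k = 0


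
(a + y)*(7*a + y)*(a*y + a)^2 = 7*a^4*y^2 + 14*a^4*y + 7*a^4 + 8*a^3*y^3 + 16*a^3*y^2 + 8*a^3*y + a^2*y^4 + 2*a^2*y^3 + a^2*y^2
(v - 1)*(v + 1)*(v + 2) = v^3 + 2*v^2 - v - 2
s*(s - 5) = s^2 - 5*s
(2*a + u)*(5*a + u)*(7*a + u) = 70*a^3 + 59*a^2*u + 14*a*u^2 + u^3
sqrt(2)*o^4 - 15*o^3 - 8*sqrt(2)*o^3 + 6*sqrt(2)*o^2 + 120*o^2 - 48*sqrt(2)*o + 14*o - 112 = (o - 8)*(o - 7*sqrt(2))*(o - sqrt(2))*(sqrt(2)*o + 1)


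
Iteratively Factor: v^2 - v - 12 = (v + 3)*(v - 4)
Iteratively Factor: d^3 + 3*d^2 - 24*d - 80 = (d + 4)*(d^2 - d - 20) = (d + 4)^2*(d - 5)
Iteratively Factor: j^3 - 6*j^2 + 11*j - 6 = (j - 3)*(j^2 - 3*j + 2) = (j - 3)*(j - 2)*(j - 1)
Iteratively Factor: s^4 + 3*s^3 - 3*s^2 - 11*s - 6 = (s + 1)*(s^3 + 2*s^2 - 5*s - 6) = (s + 1)^2*(s^2 + s - 6) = (s - 2)*(s + 1)^2*(s + 3)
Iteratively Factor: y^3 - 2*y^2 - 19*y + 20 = (y - 1)*(y^2 - y - 20) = (y - 1)*(y + 4)*(y - 5)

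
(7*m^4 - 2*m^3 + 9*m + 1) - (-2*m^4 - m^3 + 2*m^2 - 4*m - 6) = 9*m^4 - m^3 - 2*m^2 + 13*m + 7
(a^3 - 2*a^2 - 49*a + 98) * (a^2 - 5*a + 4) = a^5 - 7*a^4 - 35*a^3 + 335*a^2 - 686*a + 392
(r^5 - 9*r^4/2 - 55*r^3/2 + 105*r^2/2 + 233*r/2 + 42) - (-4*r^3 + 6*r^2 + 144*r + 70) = r^5 - 9*r^4/2 - 47*r^3/2 + 93*r^2/2 - 55*r/2 - 28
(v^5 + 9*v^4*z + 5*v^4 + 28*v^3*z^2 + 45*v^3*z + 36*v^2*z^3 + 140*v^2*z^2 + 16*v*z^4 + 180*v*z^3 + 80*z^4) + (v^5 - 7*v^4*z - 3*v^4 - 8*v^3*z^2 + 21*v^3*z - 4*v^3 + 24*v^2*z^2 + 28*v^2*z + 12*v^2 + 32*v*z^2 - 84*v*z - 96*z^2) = 2*v^5 + 2*v^4*z + 2*v^4 + 20*v^3*z^2 + 66*v^3*z - 4*v^3 + 36*v^2*z^3 + 164*v^2*z^2 + 28*v^2*z + 12*v^2 + 16*v*z^4 + 180*v*z^3 + 32*v*z^2 - 84*v*z + 80*z^4 - 96*z^2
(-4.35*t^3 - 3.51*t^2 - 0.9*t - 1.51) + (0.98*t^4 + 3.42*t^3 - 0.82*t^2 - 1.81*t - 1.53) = 0.98*t^4 - 0.93*t^3 - 4.33*t^2 - 2.71*t - 3.04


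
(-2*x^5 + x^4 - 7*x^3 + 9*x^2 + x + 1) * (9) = -18*x^5 + 9*x^4 - 63*x^3 + 81*x^2 + 9*x + 9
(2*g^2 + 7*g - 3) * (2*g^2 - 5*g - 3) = 4*g^4 + 4*g^3 - 47*g^2 - 6*g + 9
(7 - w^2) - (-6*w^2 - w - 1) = 5*w^2 + w + 8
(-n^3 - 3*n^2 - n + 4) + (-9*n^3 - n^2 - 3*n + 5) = -10*n^3 - 4*n^2 - 4*n + 9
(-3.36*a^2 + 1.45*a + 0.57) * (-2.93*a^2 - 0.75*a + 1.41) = 9.8448*a^4 - 1.7285*a^3 - 7.4952*a^2 + 1.617*a + 0.8037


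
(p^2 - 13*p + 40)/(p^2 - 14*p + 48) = (p - 5)/(p - 6)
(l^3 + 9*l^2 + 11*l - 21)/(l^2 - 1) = (l^2 + 10*l + 21)/(l + 1)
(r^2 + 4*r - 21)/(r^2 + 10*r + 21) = (r - 3)/(r + 3)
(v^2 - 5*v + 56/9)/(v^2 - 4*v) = (v^2 - 5*v + 56/9)/(v*(v - 4))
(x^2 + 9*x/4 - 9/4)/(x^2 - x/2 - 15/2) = (-4*x^2 - 9*x + 9)/(2*(-2*x^2 + x + 15))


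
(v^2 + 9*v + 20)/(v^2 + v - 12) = (v + 5)/(v - 3)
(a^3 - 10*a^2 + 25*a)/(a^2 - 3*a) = (a^2 - 10*a + 25)/(a - 3)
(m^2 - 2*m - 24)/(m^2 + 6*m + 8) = (m - 6)/(m + 2)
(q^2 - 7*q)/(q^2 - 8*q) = (q - 7)/(q - 8)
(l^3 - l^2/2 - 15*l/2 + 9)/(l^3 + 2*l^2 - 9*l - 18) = (l^2 - 7*l/2 + 3)/(l^2 - l - 6)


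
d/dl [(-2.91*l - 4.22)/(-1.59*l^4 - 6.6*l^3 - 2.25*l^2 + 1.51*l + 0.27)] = (-13.8807*l^4 - 65.2512*l^3 - 90.1035*l^2 - 18.99*l + 5.5865)/(2.5281*l^8 + 20.988*l^7 + 50.715*l^6 + 24.8982*l^5 - 15.7281*l^4 - 10.359*l^3 + 1.0651*l^2 + 0.8154*l + 0.0729)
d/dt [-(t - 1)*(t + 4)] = -2*t - 3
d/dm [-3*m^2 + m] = 1 - 6*m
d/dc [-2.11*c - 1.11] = -2.11000000000000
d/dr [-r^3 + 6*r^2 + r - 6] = -3*r^2 + 12*r + 1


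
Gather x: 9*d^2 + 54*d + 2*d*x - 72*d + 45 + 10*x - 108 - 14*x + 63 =9*d^2 - 18*d + x*(2*d - 4)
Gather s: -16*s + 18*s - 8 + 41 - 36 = 2*s - 3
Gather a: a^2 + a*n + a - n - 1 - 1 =a^2 + a*(n + 1) - n - 2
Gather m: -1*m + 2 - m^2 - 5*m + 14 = -m^2 - 6*m + 16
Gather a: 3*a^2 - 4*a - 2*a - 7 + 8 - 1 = 3*a^2 - 6*a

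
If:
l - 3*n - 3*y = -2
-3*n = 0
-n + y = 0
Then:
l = -2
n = 0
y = 0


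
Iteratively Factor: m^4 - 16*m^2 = (m + 4)*(m^3 - 4*m^2) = (m - 4)*(m + 4)*(m^2) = m*(m - 4)*(m + 4)*(m)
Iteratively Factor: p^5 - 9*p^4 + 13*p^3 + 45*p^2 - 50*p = (p + 2)*(p^4 - 11*p^3 + 35*p^2 - 25*p) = (p - 5)*(p + 2)*(p^3 - 6*p^2 + 5*p) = p*(p - 5)*(p + 2)*(p^2 - 6*p + 5) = p*(p - 5)^2*(p + 2)*(p - 1)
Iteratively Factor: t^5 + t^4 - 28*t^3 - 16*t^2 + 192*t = (t + 4)*(t^4 - 3*t^3 - 16*t^2 + 48*t) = t*(t + 4)*(t^3 - 3*t^2 - 16*t + 48) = t*(t - 3)*(t + 4)*(t^2 - 16) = t*(t - 3)*(t + 4)^2*(t - 4)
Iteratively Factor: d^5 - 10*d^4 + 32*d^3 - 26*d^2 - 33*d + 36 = (d - 4)*(d^4 - 6*d^3 + 8*d^2 + 6*d - 9) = (d - 4)*(d - 1)*(d^3 - 5*d^2 + 3*d + 9) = (d - 4)*(d - 3)*(d - 1)*(d^2 - 2*d - 3) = (d - 4)*(d - 3)^2*(d - 1)*(d + 1)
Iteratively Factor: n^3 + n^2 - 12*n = (n - 3)*(n^2 + 4*n) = n*(n - 3)*(n + 4)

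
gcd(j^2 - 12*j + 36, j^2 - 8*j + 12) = j - 6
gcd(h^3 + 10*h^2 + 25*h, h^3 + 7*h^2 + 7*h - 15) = h + 5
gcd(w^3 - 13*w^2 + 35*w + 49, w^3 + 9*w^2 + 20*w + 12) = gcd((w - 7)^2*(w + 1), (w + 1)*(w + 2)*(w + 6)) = w + 1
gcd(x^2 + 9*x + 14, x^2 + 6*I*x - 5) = 1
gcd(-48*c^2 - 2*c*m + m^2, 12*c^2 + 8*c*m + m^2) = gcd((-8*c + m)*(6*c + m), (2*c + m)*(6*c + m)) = 6*c + m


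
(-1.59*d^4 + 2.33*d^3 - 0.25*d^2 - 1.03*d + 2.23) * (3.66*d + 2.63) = -5.8194*d^5 + 4.3461*d^4 + 5.2129*d^3 - 4.4273*d^2 + 5.4529*d + 5.8649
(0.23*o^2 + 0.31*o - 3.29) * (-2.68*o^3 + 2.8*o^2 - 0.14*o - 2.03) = -0.6164*o^5 - 0.1868*o^4 + 9.653*o^3 - 9.7223*o^2 - 0.1687*o + 6.6787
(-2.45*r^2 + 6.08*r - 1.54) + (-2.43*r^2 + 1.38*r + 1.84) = -4.88*r^2 + 7.46*r + 0.3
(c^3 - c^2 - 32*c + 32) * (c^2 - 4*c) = c^5 - 5*c^4 - 28*c^3 + 160*c^2 - 128*c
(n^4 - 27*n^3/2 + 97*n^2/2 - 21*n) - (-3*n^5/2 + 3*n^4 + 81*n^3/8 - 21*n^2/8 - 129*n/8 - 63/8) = 3*n^5/2 - 2*n^4 - 189*n^3/8 + 409*n^2/8 - 39*n/8 + 63/8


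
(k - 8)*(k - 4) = k^2 - 12*k + 32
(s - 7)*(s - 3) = s^2 - 10*s + 21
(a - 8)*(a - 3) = a^2 - 11*a + 24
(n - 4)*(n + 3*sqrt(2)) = n^2 - 4*n + 3*sqrt(2)*n - 12*sqrt(2)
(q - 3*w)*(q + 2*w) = q^2 - q*w - 6*w^2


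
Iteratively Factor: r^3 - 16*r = (r - 4)*(r^2 + 4*r) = r*(r - 4)*(r + 4)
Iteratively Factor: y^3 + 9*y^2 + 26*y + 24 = (y + 4)*(y^2 + 5*y + 6) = (y + 2)*(y + 4)*(y + 3)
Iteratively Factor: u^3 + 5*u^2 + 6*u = (u + 3)*(u^2 + 2*u) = u*(u + 3)*(u + 2)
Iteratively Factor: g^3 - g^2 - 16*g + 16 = (g - 1)*(g^2 - 16) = (g - 4)*(g - 1)*(g + 4)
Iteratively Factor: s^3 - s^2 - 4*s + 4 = (s - 2)*(s^2 + s - 2) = (s - 2)*(s + 2)*(s - 1)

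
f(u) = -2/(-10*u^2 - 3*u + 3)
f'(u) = -2*(20*u + 3)/(-10*u^2 - 3*u + 3)^2 = 2*(-20*u - 3)/(10*u^2 + 3*u - 3)^2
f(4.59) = 0.01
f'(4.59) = -0.00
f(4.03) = 0.01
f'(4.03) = -0.01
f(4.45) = 0.01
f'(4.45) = -0.00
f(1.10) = 0.16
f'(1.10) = -0.33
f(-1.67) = 0.10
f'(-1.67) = 0.15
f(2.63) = 0.03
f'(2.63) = -0.02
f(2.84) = 0.02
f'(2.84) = -0.02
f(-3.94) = 0.01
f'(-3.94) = 0.01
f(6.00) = 0.01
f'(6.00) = 0.00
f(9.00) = 0.00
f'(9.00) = 0.00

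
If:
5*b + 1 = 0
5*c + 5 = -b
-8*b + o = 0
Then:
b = -1/5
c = -24/25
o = -8/5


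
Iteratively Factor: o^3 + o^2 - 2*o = (o + 2)*(o^2 - o) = o*(o + 2)*(o - 1)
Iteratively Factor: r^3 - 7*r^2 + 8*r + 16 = (r + 1)*(r^2 - 8*r + 16) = (r - 4)*(r + 1)*(r - 4)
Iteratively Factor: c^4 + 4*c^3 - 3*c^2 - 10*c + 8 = (c - 1)*(c^3 + 5*c^2 + 2*c - 8) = (c - 1)*(c + 4)*(c^2 + c - 2) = (c - 1)^2*(c + 4)*(c + 2)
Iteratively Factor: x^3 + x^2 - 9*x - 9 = (x + 1)*(x^2 - 9) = (x - 3)*(x + 1)*(x + 3)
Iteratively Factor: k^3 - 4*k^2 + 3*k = (k - 3)*(k^2 - k) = (k - 3)*(k - 1)*(k)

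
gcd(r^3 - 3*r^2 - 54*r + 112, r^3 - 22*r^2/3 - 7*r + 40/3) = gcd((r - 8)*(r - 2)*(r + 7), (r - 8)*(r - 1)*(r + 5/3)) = r - 8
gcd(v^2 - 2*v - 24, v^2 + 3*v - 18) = 1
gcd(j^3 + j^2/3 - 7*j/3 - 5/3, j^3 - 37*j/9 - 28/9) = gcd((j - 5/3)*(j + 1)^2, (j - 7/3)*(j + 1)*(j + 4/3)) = j + 1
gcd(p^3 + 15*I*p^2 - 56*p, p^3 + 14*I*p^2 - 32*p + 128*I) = p + 8*I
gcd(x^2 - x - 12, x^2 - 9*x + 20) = x - 4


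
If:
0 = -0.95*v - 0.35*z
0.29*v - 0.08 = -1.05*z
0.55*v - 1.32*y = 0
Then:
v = -0.03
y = -0.01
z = 0.08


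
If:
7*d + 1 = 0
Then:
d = -1/7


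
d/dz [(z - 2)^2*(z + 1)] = 3*z*(z - 2)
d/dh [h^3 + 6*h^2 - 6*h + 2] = 3*h^2 + 12*h - 6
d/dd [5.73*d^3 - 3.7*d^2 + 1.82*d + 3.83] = 17.19*d^2 - 7.4*d + 1.82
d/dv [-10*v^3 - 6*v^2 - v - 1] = -30*v^2 - 12*v - 1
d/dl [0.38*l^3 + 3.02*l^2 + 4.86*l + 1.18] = 1.14*l^2 + 6.04*l + 4.86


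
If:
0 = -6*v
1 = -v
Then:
No Solution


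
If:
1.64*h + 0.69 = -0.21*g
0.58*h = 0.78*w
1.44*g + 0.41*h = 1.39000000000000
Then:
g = 1.13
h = -0.56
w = -0.42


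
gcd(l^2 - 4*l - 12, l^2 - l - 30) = l - 6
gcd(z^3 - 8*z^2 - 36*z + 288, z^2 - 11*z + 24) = z - 8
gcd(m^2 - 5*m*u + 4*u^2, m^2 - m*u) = -m + u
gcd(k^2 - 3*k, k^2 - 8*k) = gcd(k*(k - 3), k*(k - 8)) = k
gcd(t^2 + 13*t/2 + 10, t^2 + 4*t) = t + 4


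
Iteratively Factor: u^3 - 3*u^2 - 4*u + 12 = (u + 2)*(u^2 - 5*u + 6) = (u - 2)*(u + 2)*(u - 3)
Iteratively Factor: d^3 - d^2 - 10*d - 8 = (d + 1)*(d^2 - 2*d - 8) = (d + 1)*(d + 2)*(d - 4)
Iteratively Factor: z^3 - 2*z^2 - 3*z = (z)*(z^2 - 2*z - 3) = z*(z - 3)*(z + 1)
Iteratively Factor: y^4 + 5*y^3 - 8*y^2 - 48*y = (y - 3)*(y^3 + 8*y^2 + 16*y) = y*(y - 3)*(y^2 + 8*y + 16) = y*(y - 3)*(y + 4)*(y + 4)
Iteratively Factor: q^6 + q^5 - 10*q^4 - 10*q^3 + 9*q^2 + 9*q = (q)*(q^5 + q^4 - 10*q^3 - 10*q^2 + 9*q + 9) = q*(q - 1)*(q^4 + 2*q^3 - 8*q^2 - 18*q - 9) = q*(q - 1)*(q + 3)*(q^3 - q^2 - 5*q - 3) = q*(q - 3)*(q - 1)*(q + 3)*(q^2 + 2*q + 1) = q*(q - 3)*(q - 1)*(q + 1)*(q + 3)*(q + 1)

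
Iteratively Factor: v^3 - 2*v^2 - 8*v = (v + 2)*(v^2 - 4*v) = (v - 4)*(v + 2)*(v)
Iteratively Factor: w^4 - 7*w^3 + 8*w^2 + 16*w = (w - 4)*(w^3 - 3*w^2 - 4*w) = (w - 4)^2*(w^2 + w) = w*(w - 4)^2*(w + 1)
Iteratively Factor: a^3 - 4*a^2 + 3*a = (a)*(a^2 - 4*a + 3) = a*(a - 3)*(a - 1)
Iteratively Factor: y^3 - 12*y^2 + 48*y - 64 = (y - 4)*(y^2 - 8*y + 16) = (y - 4)^2*(y - 4)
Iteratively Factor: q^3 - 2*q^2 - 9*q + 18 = (q - 2)*(q^2 - 9) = (q - 3)*(q - 2)*(q + 3)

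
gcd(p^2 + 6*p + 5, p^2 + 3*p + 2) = p + 1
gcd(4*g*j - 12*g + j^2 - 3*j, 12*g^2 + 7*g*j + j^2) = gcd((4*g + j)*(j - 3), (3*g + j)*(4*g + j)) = 4*g + j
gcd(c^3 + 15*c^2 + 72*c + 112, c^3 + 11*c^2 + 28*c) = c^2 + 11*c + 28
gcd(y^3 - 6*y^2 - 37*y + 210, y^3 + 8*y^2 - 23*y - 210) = y^2 + y - 30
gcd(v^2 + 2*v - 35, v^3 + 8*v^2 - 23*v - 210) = v^2 + 2*v - 35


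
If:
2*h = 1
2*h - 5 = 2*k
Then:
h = 1/2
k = -2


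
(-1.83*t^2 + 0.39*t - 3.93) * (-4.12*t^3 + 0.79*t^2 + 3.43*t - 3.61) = 7.5396*t^5 - 3.0525*t^4 + 10.2228*t^3 + 4.8393*t^2 - 14.8878*t + 14.1873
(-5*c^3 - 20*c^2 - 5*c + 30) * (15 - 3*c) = 15*c^4 - 15*c^3 - 285*c^2 - 165*c + 450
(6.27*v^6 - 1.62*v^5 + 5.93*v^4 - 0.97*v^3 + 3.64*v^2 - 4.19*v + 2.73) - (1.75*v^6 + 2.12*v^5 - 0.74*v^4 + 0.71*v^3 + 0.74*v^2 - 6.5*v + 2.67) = 4.52*v^6 - 3.74*v^5 + 6.67*v^4 - 1.68*v^3 + 2.9*v^2 + 2.31*v + 0.0600000000000001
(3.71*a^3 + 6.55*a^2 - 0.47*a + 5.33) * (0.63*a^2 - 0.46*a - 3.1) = 2.3373*a^5 + 2.4199*a^4 - 14.8101*a^3 - 16.7309*a^2 - 0.9948*a - 16.523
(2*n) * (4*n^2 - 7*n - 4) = 8*n^3 - 14*n^2 - 8*n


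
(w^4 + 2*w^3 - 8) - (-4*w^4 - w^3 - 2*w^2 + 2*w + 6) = 5*w^4 + 3*w^3 + 2*w^2 - 2*w - 14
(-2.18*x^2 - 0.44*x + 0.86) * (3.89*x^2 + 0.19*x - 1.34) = -8.4802*x^4 - 2.1258*x^3 + 6.183*x^2 + 0.753*x - 1.1524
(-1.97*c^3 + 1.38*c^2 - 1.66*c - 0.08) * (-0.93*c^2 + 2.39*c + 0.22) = 1.8321*c^5 - 5.9917*c^4 + 4.4086*c^3 - 3.5894*c^2 - 0.5564*c - 0.0176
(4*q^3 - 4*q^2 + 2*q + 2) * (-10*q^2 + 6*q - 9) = -40*q^5 + 64*q^4 - 80*q^3 + 28*q^2 - 6*q - 18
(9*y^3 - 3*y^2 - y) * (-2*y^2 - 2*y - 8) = -18*y^5 - 12*y^4 - 64*y^3 + 26*y^2 + 8*y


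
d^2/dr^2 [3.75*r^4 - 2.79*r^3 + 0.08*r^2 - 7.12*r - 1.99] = 45.0*r^2 - 16.74*r + 0.16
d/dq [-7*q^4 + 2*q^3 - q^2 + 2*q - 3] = -28*q^3 + 6*q^2 - 2*q + 2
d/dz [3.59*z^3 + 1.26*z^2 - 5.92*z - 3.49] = 10.77*z^2 + 2.52*z - 5.92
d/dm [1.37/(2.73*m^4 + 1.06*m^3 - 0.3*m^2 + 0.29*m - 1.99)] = (-14.9604*m^3 - 4.3566*m^2 + 0.822*m - 0.3973)/(2.73*m^4 + 1.06*m^3 - 0.3*m^2 + 0.29*m - 1.99)^2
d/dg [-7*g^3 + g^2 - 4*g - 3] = -21*g^2 + 2*g - 4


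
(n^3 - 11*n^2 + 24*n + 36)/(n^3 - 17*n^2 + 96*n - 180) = (n + 1)/(n - 5)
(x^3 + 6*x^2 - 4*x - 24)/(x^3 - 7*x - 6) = (x^2 + 4*x - 12)/(x^2 - 2*x - 3)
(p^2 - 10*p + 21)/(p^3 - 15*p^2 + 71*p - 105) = 1/(p - 5)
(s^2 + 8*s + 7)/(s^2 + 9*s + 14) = (s + 1)/(s + 2)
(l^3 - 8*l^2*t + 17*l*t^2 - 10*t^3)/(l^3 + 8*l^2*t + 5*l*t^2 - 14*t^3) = (l^2 - 7*l*t + 10*t^2)/(l^2 + 9*l*t + 14*t^2)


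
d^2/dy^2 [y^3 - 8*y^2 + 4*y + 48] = 6*y - 16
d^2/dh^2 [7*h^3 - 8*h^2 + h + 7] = 42*h - 16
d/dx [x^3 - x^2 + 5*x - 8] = 3*x^2 - 2*x + 5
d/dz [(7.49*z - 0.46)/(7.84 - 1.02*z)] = (59.417448*z - 456.698816)/(1.02*z - 7.84)^3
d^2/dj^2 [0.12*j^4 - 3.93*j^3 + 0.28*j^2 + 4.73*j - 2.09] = 1.44*j^2 - 23.58*j + 0.56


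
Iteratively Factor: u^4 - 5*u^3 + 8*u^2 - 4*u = (u - 1)*(u^3 - 4*u^2 + 4*u) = u*(u - 1)*(u^2 - 4*u + 4) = u*(u - 2)*(u - 1)*(u - 2)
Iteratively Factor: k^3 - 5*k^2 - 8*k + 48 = (k - 4)*(k^2 - k - 12) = (k - 4)^2*(k + 3)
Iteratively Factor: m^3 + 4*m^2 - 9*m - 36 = (m + 4)*(m^2 - 9) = (m + 3)*(m + 4)*(m - 3)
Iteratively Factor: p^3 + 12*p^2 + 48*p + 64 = (p + 4)*(p^2 + 8*p + 16) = (p + 4)^2*(p + 4)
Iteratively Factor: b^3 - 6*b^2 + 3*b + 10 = (b + 1)*(b^2 - 7*b + 10) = (b - 2)*(b + 1)*(b - 5)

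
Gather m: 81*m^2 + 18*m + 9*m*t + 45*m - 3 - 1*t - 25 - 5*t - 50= 81*m^2 + m*(9*t + 63) - 6*t - 78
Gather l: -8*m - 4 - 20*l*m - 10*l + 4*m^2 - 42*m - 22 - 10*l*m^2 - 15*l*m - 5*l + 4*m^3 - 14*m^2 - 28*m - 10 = l*(-10*m^2 - 35*m - 15) + 4*m^3 - 10*m^2 - 78*m - 36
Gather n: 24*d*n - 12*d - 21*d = 24*d*n - 33*d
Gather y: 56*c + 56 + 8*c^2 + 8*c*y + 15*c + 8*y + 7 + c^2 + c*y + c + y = 9*c^2 + 72*c + y*(9*c + 9) + 63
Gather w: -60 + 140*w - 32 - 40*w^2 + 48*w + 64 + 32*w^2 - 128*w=-8*w^2 + 60*w - 28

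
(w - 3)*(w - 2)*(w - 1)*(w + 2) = w^4 - 4*w^3 - w^2 + 16*w - 12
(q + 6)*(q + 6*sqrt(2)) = q^2 + 6*q + 6*sqrt(2)*q + 36*sqrt(2)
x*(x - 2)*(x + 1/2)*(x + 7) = x^4 + 11*x^3/2 - 23*x^2/2 - 7*x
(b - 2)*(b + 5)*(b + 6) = b^3 + 9*b^2 + 8*b - 60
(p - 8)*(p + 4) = p^2 - 4*p - 32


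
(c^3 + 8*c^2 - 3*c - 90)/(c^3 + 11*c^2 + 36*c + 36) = (c^2 + 2*c - 15)/(c^2 + 5*c + 6)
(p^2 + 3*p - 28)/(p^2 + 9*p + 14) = (p - 4)/(p + 2)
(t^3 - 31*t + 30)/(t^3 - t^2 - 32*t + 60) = (t - 1)/(t - 2)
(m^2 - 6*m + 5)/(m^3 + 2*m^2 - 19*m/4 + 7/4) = 4*(m - 5)/(4*m^2 + 12*m - 7)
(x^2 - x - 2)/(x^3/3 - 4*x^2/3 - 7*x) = 3*(-x^2 + x + 2)/(x*(-x^2 + 4*x + 21))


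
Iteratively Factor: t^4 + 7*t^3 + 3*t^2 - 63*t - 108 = (t + 4)*(t^3 + 3*t^2 - 9*t - 27) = (t + 3)*(t + 4)*(t^2 - 9) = (t - 3)*(t + 3)*(t + 4)*(t + 3)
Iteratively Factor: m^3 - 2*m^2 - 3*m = (m - 3)*(m^2 + m) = (m - 3)*(m + 1)*(m)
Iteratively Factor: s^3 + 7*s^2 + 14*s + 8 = (s + 1)*(s^2 + 6*s + 8) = (s + 1)*(s + 4)*(s + 2)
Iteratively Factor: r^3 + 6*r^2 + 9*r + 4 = (r + 1)*(r^2 + 5*r + 4) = (r + 1)*(r + 4)*(r + 1)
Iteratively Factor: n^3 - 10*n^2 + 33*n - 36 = (n - 3)*(n^2 - 7*n + 12) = (n - 4)*(n - 3)*(n - 3)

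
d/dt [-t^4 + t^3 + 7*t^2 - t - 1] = -4*t^3 + 3*t^2 + 14*t - 1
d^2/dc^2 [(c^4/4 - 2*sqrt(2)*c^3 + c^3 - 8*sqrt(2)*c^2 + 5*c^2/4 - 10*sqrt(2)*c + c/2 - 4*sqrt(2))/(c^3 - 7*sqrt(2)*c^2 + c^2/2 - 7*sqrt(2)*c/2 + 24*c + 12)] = (-139*c^6 - 14*sqrt(2)*c^6 - 1212*c^5 - 45*sqrt(2)*c^5 + 8730*c^4 + 7914*sqrt(2)*c^4 - 11921*sqrt(2)*c^3 - 13370*c^3 - 34272*sqrt(2)*c^2 - 36072*c^2 - 18336*sqrt(2)*c - 8688*c - 10064*sqrt(2) - 2112)/(8*c^9 - 168*sqrt(2)*c^8 + 12*c^8 - 252*sqrt(2)*c^7 + 2934*c^7 - 13678*sqrt(2)*c^6 + 4393*c^6 - 20349*sqrt(2)*c^5 + 72468*c^5 - 106932*sqrt(2)*c^4 + 105774*c^4 - 146846*sqrt(2)*c^3 + 163296*c^3 - 72576*sqrt(2)*c^2 + 174672*c^2 - 12096*sqrt(2)*c + 82944*c + 13824)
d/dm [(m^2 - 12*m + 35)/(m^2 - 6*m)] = 2*(3*m^2 - 35*m + 105)/(m^2*(m^2 - 12*m + 36))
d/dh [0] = 0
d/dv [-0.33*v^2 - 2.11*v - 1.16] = -0.66*v - 2.11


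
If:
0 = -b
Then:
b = 0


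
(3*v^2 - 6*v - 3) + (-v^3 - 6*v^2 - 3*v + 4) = -v^3 - 3*v^2 - 9*v + 1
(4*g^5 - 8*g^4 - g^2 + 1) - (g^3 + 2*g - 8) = 4*g^5 - 8*g^4 - g^3 - g^2 - 2*g + 9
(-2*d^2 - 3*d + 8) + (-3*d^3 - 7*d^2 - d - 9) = -3*d^3 - 9*d^2 - 4*d - 1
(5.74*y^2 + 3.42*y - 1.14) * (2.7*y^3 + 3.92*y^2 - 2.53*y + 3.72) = 15.498*y^5 + 31.7348*y^4 - 4.1938*y^3 + 8.2314*y^2 + 15.6066*y - 4.2408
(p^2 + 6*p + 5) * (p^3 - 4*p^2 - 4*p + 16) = p^5 + 2*p^4 - 23*p^3 - 28*p^2 + 76*p + 80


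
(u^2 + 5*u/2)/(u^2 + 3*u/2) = (2*u + 5)/(2*u + 3)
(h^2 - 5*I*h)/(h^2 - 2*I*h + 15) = h/(h + 3*I)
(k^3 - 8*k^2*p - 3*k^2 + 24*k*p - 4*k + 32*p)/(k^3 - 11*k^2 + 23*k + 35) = (k^2 - 8*k*p - 4*k + 32*p)/(k^2 - 12*k + 35)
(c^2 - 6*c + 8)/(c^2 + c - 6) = (c - 4)/(c + 3)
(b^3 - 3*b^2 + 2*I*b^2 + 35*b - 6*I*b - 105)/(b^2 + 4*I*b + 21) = (b^2 - b*(3 + 5*I) + 15*I)/(b - 3*I)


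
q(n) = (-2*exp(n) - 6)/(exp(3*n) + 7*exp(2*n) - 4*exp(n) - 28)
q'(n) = (-2*exp(n) - 6)*(-3*exp(3*n) - 14*exp(2*n) + 4*exp(n))/(exp(3*n) + 7*exp(2*n) - 4*exp(n) - 28)^2 - 2*exp(n)/(exp(3*n) + 7*exp(2*n) - 4*exp(n) - 28)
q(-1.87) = 0.22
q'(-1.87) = 0.01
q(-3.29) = 0.22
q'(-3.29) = 0.00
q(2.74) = -0.01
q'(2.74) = 0.01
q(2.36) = -0.01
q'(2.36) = 0.03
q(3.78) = -0.00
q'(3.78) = 0.00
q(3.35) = -0.00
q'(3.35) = 0.00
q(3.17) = -0.00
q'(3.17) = 0.01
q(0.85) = -0.78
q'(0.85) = 5.62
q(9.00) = 0.00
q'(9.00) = 0.00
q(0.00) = 0.33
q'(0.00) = 0.26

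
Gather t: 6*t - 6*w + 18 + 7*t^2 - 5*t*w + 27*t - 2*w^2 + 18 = 7*t^2 + t*(33 - 5*w) - 2*w^2 - 6*w + 36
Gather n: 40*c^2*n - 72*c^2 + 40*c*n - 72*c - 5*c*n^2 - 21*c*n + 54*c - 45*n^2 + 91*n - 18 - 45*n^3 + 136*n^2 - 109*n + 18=-72*c^2 - 18*c - 45*n^3 + n^2*(91 - 5*c) + n*(40*c^2 + 19*c - 18)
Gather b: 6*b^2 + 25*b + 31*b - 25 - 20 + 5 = 6*b^2 + 56*b - 40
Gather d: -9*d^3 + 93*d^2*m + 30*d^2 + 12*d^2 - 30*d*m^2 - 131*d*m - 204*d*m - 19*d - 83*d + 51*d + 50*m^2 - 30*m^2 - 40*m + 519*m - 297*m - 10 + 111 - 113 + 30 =-9*d^3 + d^2*(93*m + 42) + d*(-30*m^2 - 335*m - 51) + 20*m^2 + 182*m + 18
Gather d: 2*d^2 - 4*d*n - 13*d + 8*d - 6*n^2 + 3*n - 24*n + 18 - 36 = 2*d^2 + d*(-4*n - 5) - 6*n^2 - 21*n - 18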